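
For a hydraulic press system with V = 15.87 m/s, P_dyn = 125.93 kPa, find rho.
Formula: P_{dyn} = \frac{1}{2} \rho V^2
Substituting knowns: 125.93 = 0.5·rho·15.87²/1000
Solving for rho: rho = 2·(125.93·1000)/15.87² = 1000 kg/m³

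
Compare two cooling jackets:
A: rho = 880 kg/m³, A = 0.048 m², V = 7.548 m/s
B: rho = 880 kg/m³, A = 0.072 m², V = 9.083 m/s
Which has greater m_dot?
m_dot(A) = 318.8 kg/s, m_dot(B) = 575.5 kg/s. Answer: B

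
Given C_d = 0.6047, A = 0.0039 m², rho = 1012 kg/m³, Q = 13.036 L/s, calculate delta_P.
Formula: Q = C_d A \sqrt{\frac{2 \Delta P}{\rho}}
Substituting knowns: 13.036 = 0.6047·0.0039·√(2·(delta_P·1000)/1012)·1000
Solving for delta_P: delta_P = ((13.036/1000)/(0.6047·0.0039))²·1012/2/1000 = 15.46 kPa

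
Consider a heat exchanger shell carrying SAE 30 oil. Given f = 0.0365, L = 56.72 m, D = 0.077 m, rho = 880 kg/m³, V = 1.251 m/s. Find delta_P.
Formula: \Delta P = f \frac{L}{D} \frac{\rho V^2}{2}
delta_P = 0.0365·(56.72/0.077)·0.5·880·1.251²/1000 = 18.51 kPa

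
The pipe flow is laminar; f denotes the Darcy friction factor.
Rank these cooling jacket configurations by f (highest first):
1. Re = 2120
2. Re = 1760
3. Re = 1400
Case 1: f = 0.03019
Case 2: f = 0.03636
Case 3: f = 0.04571
Ranking (highest first): 3, 2, 1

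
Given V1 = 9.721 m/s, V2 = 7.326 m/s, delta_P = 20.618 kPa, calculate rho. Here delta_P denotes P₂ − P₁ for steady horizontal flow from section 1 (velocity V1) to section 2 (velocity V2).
Formula: \Delta P = \frac{1}{2} \rho (V_1^2 - V_2^2)
Substituting knowns: 20.618 = 0.5·rho·(9.721² − 7.326²)/1000
Solving for rho: rho = 2·(20.618·1000)/(9.721² − 7.326²) = 1010 kg/m³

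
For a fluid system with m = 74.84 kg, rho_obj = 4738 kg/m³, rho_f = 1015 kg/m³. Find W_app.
Formula: W_{app} = mg\left(1 - \frac{\rho_f}{\rho_{obj}}\right)
W_app = 74.84·9.81·(1 − 1015/4738) = 576.9 N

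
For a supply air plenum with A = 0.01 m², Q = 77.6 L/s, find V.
Formula: Q = A V
Substituting knowns: 77.6 = 0.01·V·1000
Solving for V: V = (77.6/1000)/0.01 = 7.76 m/s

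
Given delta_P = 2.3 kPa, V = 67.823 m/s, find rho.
Formula: V = \sqrt{\frac{2 \Delta P}{\rho}}
Substituting knowns: 67.823 = √(2·(2.3·1000)/rho)
Solving for rho: rho = 2·(2.3·1000)/67.823² = 1 kg/m³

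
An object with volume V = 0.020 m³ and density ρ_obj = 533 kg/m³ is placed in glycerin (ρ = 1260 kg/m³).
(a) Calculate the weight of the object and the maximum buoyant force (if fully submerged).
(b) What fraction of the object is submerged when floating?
(a) W=rho_obj*g*V=533*9.81*0.020=104.6 N; F_B(max)=rho*g*V=1260*9.81*0.020=247.2 N
(b) Floating fraction=rho_obj/rho=533/1260=0.423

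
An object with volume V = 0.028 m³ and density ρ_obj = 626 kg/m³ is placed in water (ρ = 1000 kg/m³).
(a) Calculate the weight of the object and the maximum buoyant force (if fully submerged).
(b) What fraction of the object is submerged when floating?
(a) W=rho_obj*g*V=626*9.81*0.028=171.9 N; F_B(max)=rho*g*V=1000*9.81*0.028=274.7 N
(b) Floating fraction=rho_obj/rho=626/1000=0.626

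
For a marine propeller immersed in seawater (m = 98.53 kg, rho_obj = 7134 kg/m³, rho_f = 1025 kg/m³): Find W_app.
Formula: W_{app} = mg\left(1 - \frac{\rho_f}{\rho_{obj}}\right)
W_app = 98.53·9.81·(1 − 1025/7134) = 827.7 N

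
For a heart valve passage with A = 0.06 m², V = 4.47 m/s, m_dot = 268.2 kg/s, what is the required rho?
Formula: \dot{m} = \rho A V
Substituting knowns: 268.2 = rho·0.06·4.47
Solving for rho: rho = 268.2/(0.06·4.47) = 1000 kg/m³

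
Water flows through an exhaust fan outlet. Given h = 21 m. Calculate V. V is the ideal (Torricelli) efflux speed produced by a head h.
Formula: V = \sqrt{2 g h}
V = √(2·9.81·21) = 20.3 m/s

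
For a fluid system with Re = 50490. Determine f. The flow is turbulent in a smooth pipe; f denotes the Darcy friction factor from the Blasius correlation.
Formula: f = \frac{0.316}{Re^{0.25}}
f = 0.316/50490^0.25 = 0.02108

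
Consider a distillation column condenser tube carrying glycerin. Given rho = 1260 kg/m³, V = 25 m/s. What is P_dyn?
Formula: P_{dyn} = \frac{1}{2} \rho V^2
P_dyn = 0.5·1260·25²/1000 = 393.8 kPa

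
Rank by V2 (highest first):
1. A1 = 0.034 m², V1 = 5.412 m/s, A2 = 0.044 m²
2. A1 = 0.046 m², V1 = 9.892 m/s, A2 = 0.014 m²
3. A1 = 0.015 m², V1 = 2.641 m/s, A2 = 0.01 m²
Case 1: V2 = 4.182 m/s
Case 2: V2 = 32.5 m/s
Case 3: V2 = 3.961 m/s
Ranking (highest first): 2, 1, 3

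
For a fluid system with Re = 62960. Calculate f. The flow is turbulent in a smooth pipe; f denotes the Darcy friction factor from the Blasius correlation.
Formula: f = \frac{0.316}{Re^{0.25}}
f = 0.316/62960^0.25 = 0.01995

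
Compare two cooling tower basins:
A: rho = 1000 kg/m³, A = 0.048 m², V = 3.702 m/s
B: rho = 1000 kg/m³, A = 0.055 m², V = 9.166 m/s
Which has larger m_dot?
m_dot(A) = 177.7 kg/s, m_dot(B) = 504.1 kg/s. Answer: B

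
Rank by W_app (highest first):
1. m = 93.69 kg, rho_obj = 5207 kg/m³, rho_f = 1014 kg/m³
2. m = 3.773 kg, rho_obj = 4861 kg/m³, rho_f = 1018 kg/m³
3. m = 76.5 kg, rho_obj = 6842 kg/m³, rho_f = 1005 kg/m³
Case 1: W_app = 740.1 N
Case 2: W_app = 29.26 N
Case 3: W_app = 640.2 N
Ranking (highest first): 1, 3, 2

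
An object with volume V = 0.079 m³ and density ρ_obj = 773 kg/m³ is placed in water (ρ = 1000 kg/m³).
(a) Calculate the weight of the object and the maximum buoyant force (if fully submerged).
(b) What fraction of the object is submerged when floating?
(a) W=rho_obj*g*V=773*9.81*0.079=599.1 N; F_B(max)=rho*g*V=1000*9.81*0.079=775.0 N
(b) Floating fraction=rho_obj/rho=773/1000=0.773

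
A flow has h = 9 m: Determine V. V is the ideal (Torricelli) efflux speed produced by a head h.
Formula: V = \sqrt{2 g h}
V = √(2·9.81·9) = 13.29 m/s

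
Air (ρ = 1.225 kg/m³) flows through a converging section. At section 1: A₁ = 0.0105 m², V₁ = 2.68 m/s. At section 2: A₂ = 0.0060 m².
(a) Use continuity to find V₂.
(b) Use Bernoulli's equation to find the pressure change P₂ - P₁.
(a) Continuity: A₁V₁=A₂V₂ -> V₂=A₁V₁/A₂=0.0105*2.68/0.0060=4.69 m/s
(b) Bernoulli: P₂-P₁=0.5*rho*(V₁^2-V₂^2)/1000=0.5*1.225*(2.68^2-4.69^2)/1000=-0.009073 kPa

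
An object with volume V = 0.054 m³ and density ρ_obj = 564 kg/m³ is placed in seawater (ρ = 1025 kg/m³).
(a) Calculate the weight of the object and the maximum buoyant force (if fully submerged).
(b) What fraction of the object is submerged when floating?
(a) W=rho_obj*g*V=564*9.81*0.054=298.8 N; F_B(max)=rho*g*V=1025*9.81*0.054=543.0 N
(b) Floating fraction=rho_obj/rho=564/1025=0.550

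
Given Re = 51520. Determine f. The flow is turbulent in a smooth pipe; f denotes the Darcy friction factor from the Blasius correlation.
Formula: f = \frac{0.316}{Re^{0.25}}
f = 0.316/51520^0.25 = 0.02097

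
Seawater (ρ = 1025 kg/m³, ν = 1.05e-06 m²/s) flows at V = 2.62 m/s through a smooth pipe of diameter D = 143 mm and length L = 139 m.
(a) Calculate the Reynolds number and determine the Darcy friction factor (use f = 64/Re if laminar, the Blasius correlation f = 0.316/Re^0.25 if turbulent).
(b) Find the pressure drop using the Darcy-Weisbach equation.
(a) Re = V·D/ν = 2.62·0.143/1.05e-06 = 356820 → turbulent (Re > 4000); f = 0.316/Re^0.25 = 0.316/356820^0.25 = 0.012929 (Blasius is strictly valid for Re ≲ 1e5; used here as the smooth-pipe estimate the problem specifies)
(b) Darcy-Weisbach: ΔP = f·(L/D)·½ρV²/1000 = 0.012929·(139/0.143)·½·1025·2.62²/1000 = 44.21 kPa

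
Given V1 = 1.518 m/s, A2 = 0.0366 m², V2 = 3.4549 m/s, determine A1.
Formula: V_2 = \frac{A_1 V_1}{A_2}
Substituting knowns: 3.4549 = A1·1.518/0.0366
Solving for A1: A1 = 3.4549·0.0366/1.518 = 0.0833 m²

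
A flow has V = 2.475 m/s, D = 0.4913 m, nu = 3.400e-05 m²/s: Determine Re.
Formula: Re = \frac{V D}{\nu}
Re = 2.475·0.4913/3.400e-05 = 35764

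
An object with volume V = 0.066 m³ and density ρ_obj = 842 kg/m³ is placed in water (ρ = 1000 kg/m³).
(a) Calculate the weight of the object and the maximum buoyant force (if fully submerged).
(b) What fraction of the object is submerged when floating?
(a) W=rho_obj*g*V=842*9.81*0.066=545.2 N; F_B(max)=rho*g*V=1000*9.81*0.066=647.5 N
(b) Floating fraction=rho_obj/rho=842/1000=0.842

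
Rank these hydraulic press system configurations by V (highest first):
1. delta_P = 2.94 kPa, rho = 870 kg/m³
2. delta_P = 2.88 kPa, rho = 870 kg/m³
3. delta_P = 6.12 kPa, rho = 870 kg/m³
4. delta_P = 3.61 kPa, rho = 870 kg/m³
Case 1: V = 2.6 m/s
Case 2: V = 2.573 m/s
Case 3: V = 3.751 m/s
Case 4: V = 2.881 m/s
Ranking (highest first): 3, 4, 1, 2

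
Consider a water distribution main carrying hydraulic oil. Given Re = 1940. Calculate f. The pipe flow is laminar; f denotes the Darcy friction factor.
Formula: f = \frac{64}{Re}
f = 64/1940 = 0.03299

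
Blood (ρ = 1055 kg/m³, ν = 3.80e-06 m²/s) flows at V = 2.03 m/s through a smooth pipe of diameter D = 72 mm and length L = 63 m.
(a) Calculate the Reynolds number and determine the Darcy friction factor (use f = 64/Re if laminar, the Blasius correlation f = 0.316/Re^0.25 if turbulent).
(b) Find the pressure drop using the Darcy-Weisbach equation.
(a) Re = V·D/ν = 2.03·0.072/3.80e-06 = 38463 → turbulent (Re > 4000); f = 0.316/Re^0.25 = 0.316/38463^0.25 = 0.022565
(b) Darcy-Weisbach: ΔP = f·(L/D)·½ρV²/1000 = 0.022565·(63/0.072)·½·1055·2.03²/1000 = 42.92 kPa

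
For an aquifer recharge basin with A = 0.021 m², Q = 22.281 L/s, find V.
Formula: Q = A V
Substituting knowns: 22.281 = 0.021·V·1000
Solving for V: V = (22.281/1000)/0.021 = 1.061 m/s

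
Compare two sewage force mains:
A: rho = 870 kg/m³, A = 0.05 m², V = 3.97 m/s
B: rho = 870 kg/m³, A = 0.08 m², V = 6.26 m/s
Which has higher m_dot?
m_dot(A) = 172.7 kg/s, m_dot(B) = 435.7 kg/s. Answer: B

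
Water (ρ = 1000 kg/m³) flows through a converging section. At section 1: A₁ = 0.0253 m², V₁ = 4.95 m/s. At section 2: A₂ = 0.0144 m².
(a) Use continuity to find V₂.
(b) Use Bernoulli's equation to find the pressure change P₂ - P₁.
(a) Continuity: A₁V₁=A₂V₂ -> V₂=A₁V₁/A₂=0.0253*4.95/0.0144=8.70 m/s
(b) Bernoulli: P₂-P₁=0.5*rho*(V₁^2-V₂^2)/1000=0.5*1000*(4.95^2-8.70^2)/1000=-25.59 kPa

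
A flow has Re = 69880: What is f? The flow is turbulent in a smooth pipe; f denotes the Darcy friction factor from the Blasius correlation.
Formula: f = \frac{0.316}{Re^{0.25}}
f = 0.316/69880^0.25 = 0.01944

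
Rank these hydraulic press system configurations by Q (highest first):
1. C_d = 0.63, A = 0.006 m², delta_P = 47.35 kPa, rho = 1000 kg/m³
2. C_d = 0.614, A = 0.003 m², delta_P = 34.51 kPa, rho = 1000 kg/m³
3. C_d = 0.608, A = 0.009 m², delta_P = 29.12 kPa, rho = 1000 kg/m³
Case 1: Q = 36.78 L/s
Case 2: Q = 15.3 L/s
Case 3: Q = 41.76 L/s
Ranking (highest first): 3, 1, 2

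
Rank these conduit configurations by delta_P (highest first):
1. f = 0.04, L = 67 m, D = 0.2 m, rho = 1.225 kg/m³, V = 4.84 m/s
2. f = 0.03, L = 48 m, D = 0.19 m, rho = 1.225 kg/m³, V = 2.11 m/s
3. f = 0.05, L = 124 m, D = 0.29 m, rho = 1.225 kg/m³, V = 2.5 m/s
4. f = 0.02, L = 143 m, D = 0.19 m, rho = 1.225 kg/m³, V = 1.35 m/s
Case 1: delta_P = 0.1923 kPa
Case 2: delta_P = 0.02067 kPa
Case 3: delta_P = 0.08184 kPa
Case 4: delta_P = 0.0168 kPa
Ranking (highest first): 1, 3, 2, 4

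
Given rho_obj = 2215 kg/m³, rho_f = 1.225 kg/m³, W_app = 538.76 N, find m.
Formula: W_{app} = mg\left(1 - \frac{\rho_f}{\rho_{obj}}\right)
Substituting knowns: 538.76 = m·9.81·(1 − 1.225/2215)
Solving for m: m = 538.76/(9.81·(1 − 1.225/2215)) = 54.95 kg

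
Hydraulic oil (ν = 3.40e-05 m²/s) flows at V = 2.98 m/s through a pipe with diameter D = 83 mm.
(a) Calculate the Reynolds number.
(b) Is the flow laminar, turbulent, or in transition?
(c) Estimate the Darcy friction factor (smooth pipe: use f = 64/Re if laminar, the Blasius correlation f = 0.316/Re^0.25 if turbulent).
(a) Re = V·D/ν = 2.98·0.083/3.40e-05 = 7274.7
(b) Flow regime: turbulent (Re > 4000)
(c) Friction factor: f = 0.316/Re^0.25 = 0.316/7274.7^0.25 = 0.03422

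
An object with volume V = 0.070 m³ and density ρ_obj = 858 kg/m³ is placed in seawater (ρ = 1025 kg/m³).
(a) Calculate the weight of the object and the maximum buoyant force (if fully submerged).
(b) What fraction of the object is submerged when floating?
(a) W=rho_obj*g*V=858*9.81*0.070=589.2 N; F_B(max)=rho*g*V=1025*9.81*0.070=703.9 N
(b) Floating fraction=rho_obj/rho=858/1025=0.837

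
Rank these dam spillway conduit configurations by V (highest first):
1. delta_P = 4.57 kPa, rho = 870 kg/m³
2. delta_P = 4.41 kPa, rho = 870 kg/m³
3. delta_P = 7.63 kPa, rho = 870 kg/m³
Case 1: V = 3.241 m/s
Case 2: V = 3.184 m/s
Case 3: V = 4.188 m/s
Ranking (highest first): 3, 1, 2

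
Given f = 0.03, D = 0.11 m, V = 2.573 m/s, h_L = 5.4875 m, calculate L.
Formula: h_L = f \frac{L}{D} \frac{V^2}{2g}
Substituting knowns: 5.4875 = 0.03·(L/0.11)·2.573²/(2·9.81)
Solving for L: L = 5.4875·2·9.81·0.11/(0.03·2.573²) = 59.63 m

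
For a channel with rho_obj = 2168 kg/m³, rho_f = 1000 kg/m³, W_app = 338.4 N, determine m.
Formula: W_{app} = mg\left(1 - \frac{\rho_f}{\rho_{obj}}\right)
Substituting knowns: 338.4 = m·9.81·(1 − 1000/2168)
Solving for m: m = 338.4/(9.81·(1 − 1000/2168)) = 64.03 kg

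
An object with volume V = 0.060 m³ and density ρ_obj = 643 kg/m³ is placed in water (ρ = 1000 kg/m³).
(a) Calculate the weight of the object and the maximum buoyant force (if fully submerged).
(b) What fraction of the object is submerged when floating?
(a) W=rho_obj*g*V=643*9.81*0.060=378.5 N; F_B(max)=rho*g*V=1000*9.81*0.060=588.6 N
(b) Floating fraction=rho_obj/rho=643/1000=0.643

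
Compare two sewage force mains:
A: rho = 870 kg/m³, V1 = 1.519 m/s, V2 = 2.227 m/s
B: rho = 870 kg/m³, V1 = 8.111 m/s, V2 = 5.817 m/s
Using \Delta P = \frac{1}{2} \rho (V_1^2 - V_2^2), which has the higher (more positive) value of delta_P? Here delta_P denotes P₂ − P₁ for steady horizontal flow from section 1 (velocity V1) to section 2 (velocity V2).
delta_P(A) = -1.154 kPa, delta_P(B) = 13.9 kPa. Answer: B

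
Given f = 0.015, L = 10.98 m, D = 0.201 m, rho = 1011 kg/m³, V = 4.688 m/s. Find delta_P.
Formula: \Delta P = f \frac{L}{D} \frac{\rho V^2}{2}
delta_P = 0.015·(10.98/0.201)·0.5·1011·4.688²/1000 = 9.103 kPa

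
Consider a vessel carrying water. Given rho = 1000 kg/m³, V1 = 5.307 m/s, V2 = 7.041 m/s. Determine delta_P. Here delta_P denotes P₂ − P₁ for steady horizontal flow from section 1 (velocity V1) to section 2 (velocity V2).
Formula: \Delta P = \frac{1}{2} \rho (V_1^2 - V_2^2)
delta_P = 0.5·1000·(5.307² − 7.041²)/1000 = -10.71 kPa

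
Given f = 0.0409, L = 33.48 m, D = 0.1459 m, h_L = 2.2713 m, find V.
Formula: h_L = f \frac{L}{D} \frac{V^2}{2g}
Substituting knowns: 2.2713 = 0.0409·(33.48/0.1459)·V²/(2·9.81)
Solving for V: V = √(2.2713·2·9.81/(0.0409·(33.48/0.1459))) = 2.179 m/s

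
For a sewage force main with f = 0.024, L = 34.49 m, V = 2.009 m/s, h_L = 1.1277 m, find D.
Formula: h_L = f \frac{L}{D} \frac{V^2}{2g}
Substituting knowns: 1.1277 = 0.024·(34.49/D)·2.009²/(2·9.81)
Solving for D: D = 0.024·34.49·2.009²/(2·9.81·1.1277) = 0.151 m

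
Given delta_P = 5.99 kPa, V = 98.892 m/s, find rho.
Formula: V = \sqrt{\frac{2 \Delta P}{\rho}}
Substituting knowns: 98.892 = √(2·(5.99·1000)/rho)
Solving for rho: rho = 2·(5.99·1000)/98.892² = 1.225 kg/m³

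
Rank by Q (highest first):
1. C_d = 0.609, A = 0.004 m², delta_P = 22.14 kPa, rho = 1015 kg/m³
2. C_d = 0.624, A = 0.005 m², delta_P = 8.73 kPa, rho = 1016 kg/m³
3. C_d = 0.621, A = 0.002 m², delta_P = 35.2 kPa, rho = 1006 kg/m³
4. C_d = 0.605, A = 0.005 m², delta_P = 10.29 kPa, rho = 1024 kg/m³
Case 1: Q = 16.09 L/s
Case 2: Q = 12.93 L/s
Case 3: Q = 10.39 L/s
Case 4: Q = 13.56 L/s
Ranking (highest first): 1, 4, 2, 3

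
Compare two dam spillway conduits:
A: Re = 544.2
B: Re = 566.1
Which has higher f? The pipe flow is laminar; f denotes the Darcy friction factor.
f(A) = 0.1176, f(B) = 0.1131. Answer: A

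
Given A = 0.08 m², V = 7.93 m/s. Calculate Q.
Formula: Q = A V
Q = 0.08·7.93·1000 = 634.4 L/s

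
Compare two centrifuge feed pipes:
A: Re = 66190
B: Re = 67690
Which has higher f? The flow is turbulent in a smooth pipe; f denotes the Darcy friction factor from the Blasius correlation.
f(A) = 0.0197, f(B) = 0.01959. Answer: A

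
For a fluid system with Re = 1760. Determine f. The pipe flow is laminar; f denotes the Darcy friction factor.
Formula: f = \frac{64}{Re}
f = 64/1760 = 0.03636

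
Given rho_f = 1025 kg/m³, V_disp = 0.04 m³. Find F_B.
Formula: F_B = \rho_f g V_{disp}
F_B = 1025·9.81·0.04 = 402.2 N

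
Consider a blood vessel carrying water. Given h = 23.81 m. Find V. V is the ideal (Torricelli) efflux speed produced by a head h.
Formula: V = \sqrt{2 g h}
V = √(2·9.81·23.81) = 21.61 m/s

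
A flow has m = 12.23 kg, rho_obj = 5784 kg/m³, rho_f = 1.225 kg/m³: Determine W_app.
Formula: W_{app} = mg\left(1 - \frac{\rho_f}{\rho_{obj}}\right)
W_app = 12.23·9.81·(1 − 1.225/5784) = 120 N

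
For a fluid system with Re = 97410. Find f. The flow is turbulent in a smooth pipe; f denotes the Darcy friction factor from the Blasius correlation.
Formula: f = \frac{0.316}{Re^{0.25}}
f = 0.316/97410^0.25 = 0.01789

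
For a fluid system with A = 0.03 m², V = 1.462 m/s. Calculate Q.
Formula: Q = A V
Q = 0.03·1.462·1000 = 43.86 L/s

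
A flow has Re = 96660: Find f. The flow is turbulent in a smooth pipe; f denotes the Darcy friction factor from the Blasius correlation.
Formula: f = \frac{0.316}{Re^{0.25}}
f = 0.316/96660^0.25 = 0.01792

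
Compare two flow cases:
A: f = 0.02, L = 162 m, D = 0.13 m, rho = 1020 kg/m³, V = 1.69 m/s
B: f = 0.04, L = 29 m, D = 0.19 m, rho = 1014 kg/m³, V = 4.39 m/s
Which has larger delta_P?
delta_P(A) = 36.3 kPa, delta_P(B) = 59.65 kPa. Answer: B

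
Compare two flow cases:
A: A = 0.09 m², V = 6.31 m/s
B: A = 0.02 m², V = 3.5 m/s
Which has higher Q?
Q(A) = 567.9 L/s, Q(B) = 70 L/s. Answer: A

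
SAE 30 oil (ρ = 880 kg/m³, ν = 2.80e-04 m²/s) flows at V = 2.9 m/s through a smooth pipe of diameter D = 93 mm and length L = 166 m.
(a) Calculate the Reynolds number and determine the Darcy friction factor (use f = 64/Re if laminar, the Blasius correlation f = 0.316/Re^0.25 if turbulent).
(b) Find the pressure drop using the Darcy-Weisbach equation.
(a) Re = V·D/ν = 2.9·0.093/2.80e-04 = 963.21 → laminar (Re < 2300); f = 64/Re = 64/963.21 = 0.066444
(b) Darcy-Weisbach: ΔP = f·(L/D)·½ρV²/1000 = 0.066444·(166/0.093)·½·880·2.9²/1000 = 438.9 kPa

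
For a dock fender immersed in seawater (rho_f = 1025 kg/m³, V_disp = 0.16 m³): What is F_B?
Formula: F_B = \rho_f g V_{disp}
F_B = 1025·9.81·0.16 = 1609 N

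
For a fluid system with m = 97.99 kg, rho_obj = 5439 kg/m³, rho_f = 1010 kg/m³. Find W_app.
Formula: W_{app} = mg\left(1 - \frac{\rho_f}{\rho_{obj}}\right)
W_app = 97.99·9.81·(1 − 1010/5439) = 782.8 N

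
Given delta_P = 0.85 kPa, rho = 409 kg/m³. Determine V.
Formula: V = \sqrt{\frac{2 \Delta P}{\rho}}
V = √(2·(0.85·1000)/409) = 2.039 m/s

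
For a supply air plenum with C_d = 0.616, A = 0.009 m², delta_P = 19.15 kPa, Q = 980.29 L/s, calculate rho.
Formula: Q = C_d A \sqrt{\frac{2 \Delta P}{\rho}}
Substituting knowns: 980.29 = 0.616·0.009·√(2·(19.15·1000)/rho)·1000
Solving for rho: rho = 2·(19.15·1000)/((980.29/1000)/(0.616·0.009))² = 1.225 kg/m³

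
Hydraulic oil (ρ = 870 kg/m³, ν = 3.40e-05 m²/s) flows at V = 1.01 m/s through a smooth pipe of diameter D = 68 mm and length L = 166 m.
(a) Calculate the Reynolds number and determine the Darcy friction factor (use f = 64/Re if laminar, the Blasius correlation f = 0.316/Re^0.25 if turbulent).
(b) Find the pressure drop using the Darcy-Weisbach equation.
(a) Re = V·D/ν = 1.01·0.068/3.40e-05 = 2020 → laminar (Re < 2300); f = 64/Re = 64/2020 = 0.031683
(b) Darcy-Weisbach: ΔP = f·(L/D)·½ρV²/1000 = 0.031683·(166/0.068)·½·870·1.01²/1000 = 34.32 kPa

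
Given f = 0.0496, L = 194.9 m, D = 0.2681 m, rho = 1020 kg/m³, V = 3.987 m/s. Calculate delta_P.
Formula: \Delta P = f \frac{L}{D} \frac{\rho V^2}{2}
delta_P = 0.0496·(194.9/0.2681)·0.5·1020·3.987²/1000 = 292.3 kPa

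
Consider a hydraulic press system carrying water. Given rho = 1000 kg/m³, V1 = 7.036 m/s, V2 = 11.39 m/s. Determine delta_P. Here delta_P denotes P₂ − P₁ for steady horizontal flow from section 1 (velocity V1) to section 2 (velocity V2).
Formula: \Delta P = \frac{1}{2} \rho (V_1^2 - V_2^2)
delta_P = 0.5·1000·(7.036² − 11.39²)/1000 = -40.11 kPa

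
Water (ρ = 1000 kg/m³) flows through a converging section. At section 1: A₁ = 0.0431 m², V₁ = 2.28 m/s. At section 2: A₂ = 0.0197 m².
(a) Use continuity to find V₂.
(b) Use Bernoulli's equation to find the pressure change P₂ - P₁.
(a) Continuity: A₁V₁=A₂V₂ -> V₂=A₁V₁/A₂=0.0431*2.28/0.0197=4.99 m/s
(b) Bernoulli: P₂-P₁=0.5*rho*(V₁^2-V₂^2)/1000=0.5*1000*(2.28^2-4.99^2)/1000=-9.851 kPa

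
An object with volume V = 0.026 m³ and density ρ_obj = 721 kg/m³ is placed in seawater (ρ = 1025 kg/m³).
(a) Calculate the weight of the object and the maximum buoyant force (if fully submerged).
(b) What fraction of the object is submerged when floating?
(a) W=rho_obj*g*V=721*9.81*0.026=183.9 N; F_B(max)=rho*g*V=1025*9.81*0.026=261.4 N
(b) Floating fraction=rho_obj/rho=721/1025=0.703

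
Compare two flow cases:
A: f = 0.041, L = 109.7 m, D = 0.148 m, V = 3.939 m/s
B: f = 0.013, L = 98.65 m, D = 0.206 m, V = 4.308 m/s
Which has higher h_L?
h_L(A) = 24.03 m, h_L(B) = 5.889 m. Answer: A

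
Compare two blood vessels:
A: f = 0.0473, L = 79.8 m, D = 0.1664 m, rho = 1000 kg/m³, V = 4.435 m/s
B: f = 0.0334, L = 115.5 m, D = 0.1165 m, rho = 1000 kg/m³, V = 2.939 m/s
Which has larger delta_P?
delta_P(A) = 223.1 kPa, delta_P(B) = 143 kPa. Answer: A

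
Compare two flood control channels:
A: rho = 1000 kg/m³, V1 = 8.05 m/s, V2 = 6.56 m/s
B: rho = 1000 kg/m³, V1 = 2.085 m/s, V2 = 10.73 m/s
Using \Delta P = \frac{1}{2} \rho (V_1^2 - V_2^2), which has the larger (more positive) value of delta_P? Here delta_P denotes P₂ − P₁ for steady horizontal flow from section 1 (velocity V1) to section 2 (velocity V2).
delta_P(A) = 10.88 kPa, delta_P(B) = -55.39 kPa. Answer: A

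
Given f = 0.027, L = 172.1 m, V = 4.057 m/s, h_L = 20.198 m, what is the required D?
Formula: h_L = f \frac{L}{D} \frac{V^2}{2g}
Substituting knowns: 20.198 = 0.027·(172.1/D)·4.057²/(2·9.81)
Solving for D: D = 0.027·172.1·4.057²/(2·9.81·20.198) = 0.193 m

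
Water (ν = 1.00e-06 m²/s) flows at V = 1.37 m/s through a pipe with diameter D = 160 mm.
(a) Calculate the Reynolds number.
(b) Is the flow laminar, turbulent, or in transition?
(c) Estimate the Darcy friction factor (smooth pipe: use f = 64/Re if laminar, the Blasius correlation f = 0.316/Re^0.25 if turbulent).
(a) Re = V·D/ν = 1.37·0.16/1.00e-06 = 219200
(b) Flow regime: turbulent (Re > 4000)
(c) Friction factor: f = 0.316/Re^0.25 = 0.316/219200^0.25 = 0.0146 (Blasius is strictly valid for Re ≲ 1e5; used here as the smooth-pipe estimate the problem specifies)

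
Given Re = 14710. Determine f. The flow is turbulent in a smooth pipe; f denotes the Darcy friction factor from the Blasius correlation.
Formula: f = \frac{0.316}{Re^{0.25}}
f = 0.316/14710^0.25 = 0.02869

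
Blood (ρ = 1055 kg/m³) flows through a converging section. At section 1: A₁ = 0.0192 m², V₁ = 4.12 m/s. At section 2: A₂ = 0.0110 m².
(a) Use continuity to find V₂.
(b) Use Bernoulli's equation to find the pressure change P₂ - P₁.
(a) Continuity: A₁V₁=A₂V₂ -> V₂=A₁V₁/A₂=0.0192*4.12/0.0110=7.19 m/s
(b) Bernoulli: P₂-P₁=0.5*rho*(V₁^2-V₂^2)/1000=0.5*1055*(4.12^2-7.19^2)/1000=-18.32 kPa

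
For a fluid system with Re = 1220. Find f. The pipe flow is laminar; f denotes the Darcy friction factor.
Formula: f = \frac{64}{Re}
f = 64/1220 = 0.05246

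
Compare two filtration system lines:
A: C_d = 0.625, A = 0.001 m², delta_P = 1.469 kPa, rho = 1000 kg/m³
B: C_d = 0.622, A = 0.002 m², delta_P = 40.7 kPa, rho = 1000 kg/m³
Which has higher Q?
Q(A) = 1.071 L/s, Q(B) = 11.22 L/s. Answer: B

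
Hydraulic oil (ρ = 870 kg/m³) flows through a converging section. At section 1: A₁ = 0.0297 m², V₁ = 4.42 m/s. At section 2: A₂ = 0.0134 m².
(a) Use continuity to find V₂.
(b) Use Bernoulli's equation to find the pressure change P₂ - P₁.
(a) Continuity: A₁V₁=A₂V₂ -> V₂=A₁V₁/A₂=0.0297*4.42/0.0134=9.80 m/s
(b) Bernoulli: P₂-P₁=0.5*rho*(V₁^2-V₂^2)/1000=0.5*870*(4.42^2-9.80^2)/1000=-33.28 kPa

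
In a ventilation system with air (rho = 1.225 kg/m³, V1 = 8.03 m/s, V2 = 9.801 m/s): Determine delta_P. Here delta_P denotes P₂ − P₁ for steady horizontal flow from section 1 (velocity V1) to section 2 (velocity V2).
Formula: \Delta P = \frac{1}{2} \rho (V_1^2 - V_2^2)
delta_P = 0.5·1.225·(8.03² − 9.801²)/1000 = -0.01934 kPa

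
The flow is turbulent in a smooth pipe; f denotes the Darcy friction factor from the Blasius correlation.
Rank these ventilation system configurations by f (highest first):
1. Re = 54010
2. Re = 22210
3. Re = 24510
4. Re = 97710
Case 1: f = 0.02073
Case 2: f = 0.02589
Case 3: f = 0.02526
Case 4: f = 0.01787
Ranking (highest first): 2, 3, 1, 4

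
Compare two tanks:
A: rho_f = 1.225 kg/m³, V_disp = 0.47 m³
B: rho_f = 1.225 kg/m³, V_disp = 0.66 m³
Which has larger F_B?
F_B(A) = 5.648 N, F_B(B) = 7.931 N. Answer: B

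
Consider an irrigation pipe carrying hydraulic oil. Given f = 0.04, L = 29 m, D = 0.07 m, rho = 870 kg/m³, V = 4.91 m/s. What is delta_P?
Formula: \Delta P = f \frac{L}{D} \frac{\rho V^2}{2}
delta_P = 0.04·(29/0.07)·0.5·870·4.91²/1000 = 173.8 kPa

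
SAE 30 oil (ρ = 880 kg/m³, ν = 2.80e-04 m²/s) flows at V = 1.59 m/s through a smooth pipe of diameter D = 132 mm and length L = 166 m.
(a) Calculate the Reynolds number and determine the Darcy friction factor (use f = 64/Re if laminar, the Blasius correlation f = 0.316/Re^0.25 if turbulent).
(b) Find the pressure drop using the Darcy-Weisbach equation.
(a) Re = V·D/ν = 1.59·0.132/2.80e-04 = 749.57 → laminar (Re < 2300); f = 64/Re = 64/749.57 = 0.085382
(b) Darcy-Weisbach: ΔP = f·(L/D)·½ρV²/1000 = 0.085382·(166/0.132)·½·880·1.59²/1000 = 119.4 kPa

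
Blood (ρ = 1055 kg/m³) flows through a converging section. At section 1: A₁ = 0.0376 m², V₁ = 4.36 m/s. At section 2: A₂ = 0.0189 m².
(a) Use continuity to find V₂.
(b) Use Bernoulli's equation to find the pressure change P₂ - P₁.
(a) Continuity: A₁V₁=A₂V₂ -> V₂=A₁V₁/A₂=0.0376*4.36/0.0189=8.67 m/s
(b) Bernoulli: P₂-P₁=0.5*rho*(V₁^2-V₂^2)/1000=0.5*1055*(4.36^2-8.67^2)/1000=-29.62 kPa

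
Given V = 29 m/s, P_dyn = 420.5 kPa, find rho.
Formula: P_{dyn} = \frac{1}{2} \rho V^2
Substituting knowns: 420.5 = 0.5·rho·29²/1000
Solving for rho: rho = 2·(420.5·1000)/29² = 1000 kg/m³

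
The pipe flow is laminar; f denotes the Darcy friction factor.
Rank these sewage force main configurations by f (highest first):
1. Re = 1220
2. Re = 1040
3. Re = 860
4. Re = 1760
Case 1: f = 0.05246
Case 2: f = 0.06154
Case 3: f = 0.07442
Case 4: f = 0.03636
Ranking (highest first): 3, 2, 1, 4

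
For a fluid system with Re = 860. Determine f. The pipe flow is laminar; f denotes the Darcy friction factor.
Formula: f = \frac{64}{Re}
f = 64/860 = 0.07442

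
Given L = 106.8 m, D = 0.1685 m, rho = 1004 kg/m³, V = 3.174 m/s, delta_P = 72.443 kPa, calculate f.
Formula: \Delta P = f \frac{L}{D} \frac{\rho V^2}{2}
Substituting knowns: 72.443 = f·(106.8/0.1685)·0.5·1004·3.174²/1000
Solving for f: f = (72.443·1000)/((106.8/0.1685)·0.5·1004·3.174²) = 0.0226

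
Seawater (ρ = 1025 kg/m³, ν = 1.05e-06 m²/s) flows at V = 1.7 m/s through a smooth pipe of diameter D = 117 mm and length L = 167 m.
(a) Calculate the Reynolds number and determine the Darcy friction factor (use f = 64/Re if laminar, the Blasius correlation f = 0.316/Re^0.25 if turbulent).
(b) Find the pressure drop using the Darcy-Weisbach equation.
(a) Re = V·D/ν = 1.7·0.117/1.05e-06 = 189430 → turbulent (Re > 4000); f = 0.316/Re^0.25 = 0.316/189430^0.25 = 0.015147 (Blasius is strictly valid for Re ≲ 1e5; used here as the smooth-pipe estimate the problem specifies)
(b) Darcy-Weisbach: ΔP = f·(L/D)·½ρV²/1000 = 0.015147·(167/0.117)·½·1025·1.7²/1000 = 32.02 kPa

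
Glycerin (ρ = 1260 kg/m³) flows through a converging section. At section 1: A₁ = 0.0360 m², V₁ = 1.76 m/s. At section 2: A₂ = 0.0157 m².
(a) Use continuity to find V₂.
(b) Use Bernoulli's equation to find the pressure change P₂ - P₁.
(a) Continuity: A₁V₁=A₂V₂ -> V₂=A₁V₁/A₂=0.0360*1.76/0.0157=4.04 m/s
(b) Bernoulli: P₂-P₁=0.5*rho*(V₁^2-V₂^2)/1000=0.5*1260*(1.76^2-4.04^2)/1000=-8.331 kPa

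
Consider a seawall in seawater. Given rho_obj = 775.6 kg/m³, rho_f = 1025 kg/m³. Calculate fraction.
Formula: f_{sub} = \frac{\rho_{obj}}{\rho_f}
fraction = 775.6/1025 = 0.7567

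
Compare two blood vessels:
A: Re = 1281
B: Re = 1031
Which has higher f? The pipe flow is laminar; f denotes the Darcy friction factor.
f(A) = 0.04996, f(B) = 0.06208. Answer: B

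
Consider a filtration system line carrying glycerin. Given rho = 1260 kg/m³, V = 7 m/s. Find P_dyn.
Formula: P_{dyn} = \frac{1}{2} \rho V^2
P_dyn = 0.5·1260·7²/1000 = 30.87 kPa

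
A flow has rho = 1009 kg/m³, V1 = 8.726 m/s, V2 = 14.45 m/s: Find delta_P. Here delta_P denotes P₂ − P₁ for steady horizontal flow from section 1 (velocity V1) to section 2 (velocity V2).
Formula: \Delta P = \frac{1}{2} \rho (V_1^2 - V_2^2)
delta_P = 0.5·1009·(8.726² − 14.45²)/1000 = -66.93 kPa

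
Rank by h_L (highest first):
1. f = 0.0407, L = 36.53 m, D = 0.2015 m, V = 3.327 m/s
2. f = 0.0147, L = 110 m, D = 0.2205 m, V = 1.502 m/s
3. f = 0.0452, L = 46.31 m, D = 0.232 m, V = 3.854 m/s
Case 1: h_L = 4.163 m
Case 2: h_L = 0.8432 m
Case 3: h_L = 6.83 m
Ranking (highest first): 3, 1, 2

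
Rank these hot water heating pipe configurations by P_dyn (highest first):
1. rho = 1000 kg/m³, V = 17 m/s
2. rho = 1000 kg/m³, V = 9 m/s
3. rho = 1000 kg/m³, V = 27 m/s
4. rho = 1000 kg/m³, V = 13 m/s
Case 1: P_dyn = 144.5 kPa
Case 2: P_dyn = 40.5 kPa
Case 3: P_dyn = 364.5 kPa
Case 4: P_dyn = 84.5 kPa
Ranking (highest first): 3, 1, 4, 2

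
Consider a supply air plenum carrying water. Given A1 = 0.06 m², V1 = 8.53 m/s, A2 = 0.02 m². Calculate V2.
Formula: V_2 = \frac{A_1 V_1}{A_2}
V2 = 0.06·8.53/0.02 = 25.59 m/s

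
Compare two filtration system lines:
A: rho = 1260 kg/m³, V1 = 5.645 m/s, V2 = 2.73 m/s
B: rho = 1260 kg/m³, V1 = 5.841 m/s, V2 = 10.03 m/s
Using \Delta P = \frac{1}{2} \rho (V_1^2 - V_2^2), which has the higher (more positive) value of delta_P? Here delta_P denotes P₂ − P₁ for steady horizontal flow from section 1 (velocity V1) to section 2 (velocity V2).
delta_P(A) = 15.38 kPa, delta_P(B) = -41.88 kPa. Answer: A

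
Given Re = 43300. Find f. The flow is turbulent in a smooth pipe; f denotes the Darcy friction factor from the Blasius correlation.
Formula: f = \frac{0.316}{Re^{0.25}}
f = 0.316/43300^0.25 = 0.02191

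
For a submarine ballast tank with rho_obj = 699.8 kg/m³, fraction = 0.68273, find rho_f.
Formula: f_{sub} = \frac{\rho_{obj}}{\rho_f}
Substituting knowns: 0.68273 = 699.8/rho_f
Solving for rho_f: rho_f = 699.8/0.68273 = 1025 kg/m³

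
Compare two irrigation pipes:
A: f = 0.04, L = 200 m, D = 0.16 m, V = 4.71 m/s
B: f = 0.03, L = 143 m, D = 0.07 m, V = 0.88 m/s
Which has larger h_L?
h_L(A) = 56.53 m, h_L(B) = 2.419 m. Answer: A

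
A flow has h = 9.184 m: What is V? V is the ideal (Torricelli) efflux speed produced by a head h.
Formula: V = \sqrt{2 g h}
V = √(2·9.81·9.184) = 13.42 m/s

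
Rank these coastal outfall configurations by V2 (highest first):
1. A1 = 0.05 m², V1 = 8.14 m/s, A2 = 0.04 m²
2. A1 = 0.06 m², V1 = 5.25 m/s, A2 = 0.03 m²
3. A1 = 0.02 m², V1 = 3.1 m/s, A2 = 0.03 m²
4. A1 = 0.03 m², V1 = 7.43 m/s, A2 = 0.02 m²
Case 1: V2 = 10.18 m/s
Case 2: V2 = 10.5 m/s
Case 3: V2 = 2.067 m/s
Case 4: V2 = 11.14 m/s
Ranking (highest first): 4, 2, 1, 3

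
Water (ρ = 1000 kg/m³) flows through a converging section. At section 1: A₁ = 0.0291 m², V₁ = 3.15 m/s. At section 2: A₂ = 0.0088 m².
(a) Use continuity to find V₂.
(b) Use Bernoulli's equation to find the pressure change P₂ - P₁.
(a) Continuity: A₁V₁=A₂V₂ -> V₂=A₁V₁/A₂=0.0291*3.15/0.0088=10.42 m/s
(b) Bernoulli: P₂-P₁=0.5*rho*(V₁^2-V₂^2)/1000=0.5*1000*(3.15^2-10.42^2)/1000=-49.33 kPa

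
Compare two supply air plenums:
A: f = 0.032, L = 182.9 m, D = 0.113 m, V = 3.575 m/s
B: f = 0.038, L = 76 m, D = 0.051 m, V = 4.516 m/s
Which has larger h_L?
h_L(A) = 33.74 m, h_L(B) = 58.86 m. Answer: B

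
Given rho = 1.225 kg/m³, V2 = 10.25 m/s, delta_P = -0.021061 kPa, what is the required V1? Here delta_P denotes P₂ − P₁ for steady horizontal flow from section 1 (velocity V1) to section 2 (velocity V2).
Formula: \Delta P = \frac{1}{2} \rho (V_1^2 - V_2^2)
Substituting knowns: -0.021061 = 0.5·1.225·(V1² − 10.25²)/1000
Solving for V1: V1 = √(10.25² + 2·(-0.021061·1000)/1.225) = 8.407 m/s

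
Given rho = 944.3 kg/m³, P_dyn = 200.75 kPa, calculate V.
Formula: P_{dyn} = \frac{1}{2} \rho V^2
Substituting knowns: 200.75 = 0.5·944.3·V²/1000
Solving for V: V = √(2·(200.75·1000)/944.3) = 20.62 m/s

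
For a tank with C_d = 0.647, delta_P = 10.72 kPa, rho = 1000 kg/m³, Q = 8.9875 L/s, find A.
Formula: Q = C_d A \sqrt{\frac{2 \Delta P}{\rho}}
Substituting knowns: 8.9875 = 0.647·A·√(2·(10.72·1000)/1000)·1000
Solving for A: A = (8.9875/1000)/(0.647·√(2·(10.72·1000)/1000)) = 0.003 m²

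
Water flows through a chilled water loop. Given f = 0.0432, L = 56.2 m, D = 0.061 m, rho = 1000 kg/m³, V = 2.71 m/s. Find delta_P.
Formula: \Delta P = f \frac{L}{D} \frac{\rho V^2}{2}
delta_P = 0.0432·(56.2/0.061)·0.5·1000·2.71²/1000 = 146.1 kPa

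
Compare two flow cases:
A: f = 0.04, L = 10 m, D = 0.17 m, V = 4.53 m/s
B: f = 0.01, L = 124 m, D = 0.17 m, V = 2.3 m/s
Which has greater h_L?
h_L(A) = 2.461 m, h_L(B) = 1.967 m. Answer: A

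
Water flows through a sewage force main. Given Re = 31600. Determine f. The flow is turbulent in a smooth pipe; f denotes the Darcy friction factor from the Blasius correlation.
Formula: f = \frac{0.316}{Re^{0.25}}
f = 0.316/31600^0.25 = 0.0237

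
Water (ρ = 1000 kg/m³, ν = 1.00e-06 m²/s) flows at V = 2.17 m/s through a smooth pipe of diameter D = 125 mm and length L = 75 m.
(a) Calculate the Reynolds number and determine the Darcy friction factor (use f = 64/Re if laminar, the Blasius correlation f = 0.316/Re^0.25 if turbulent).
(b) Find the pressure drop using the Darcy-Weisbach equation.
(a) Re = V·D/ν = 2.17·0.125/1.00e-06 = 271250 → turbulent (Re > 4000); f = 0.316/Re^0.25 = 0.316/271250^0.25 = 0.013847 (Blasius is strictly valid for Re ≲ 1e5; used here as the smooth-pipe estimate the problem specifies)
(b) Darcy-Weisbach: ΔP = f·(L/D)·½ρV²/1000 = 0.013847·(75/0.125)·½·1000·2.17²/1000 = 19.56 kPa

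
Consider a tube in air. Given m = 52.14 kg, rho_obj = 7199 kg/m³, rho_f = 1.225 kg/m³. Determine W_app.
Formula: W_{app} = mg\left(1 - \frac{\rho_f}{\rho_{obj}}\right)
W_app = 52.14·9.81·(1 − 1.225/7199) = 511.4 N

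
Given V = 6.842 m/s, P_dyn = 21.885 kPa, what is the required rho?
Formula: P_{dyn} = \frac{1}{2} \rho V^2
Substituting knowns: 21.885 = 0.5·rho·6.842²/1000
Solving for rho: rho = 2·(21.885·1000)/6.842² = 935 kg/m³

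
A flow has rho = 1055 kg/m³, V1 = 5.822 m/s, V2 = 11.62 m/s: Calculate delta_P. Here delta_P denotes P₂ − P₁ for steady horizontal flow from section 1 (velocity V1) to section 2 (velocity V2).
Formula: \Delta P = \frac{1}{2} \rho (V_1^2 - V_2^2)
delta_P = 0.5·1055·(5.822² − 11.62²)/1000 = -53.35 kPa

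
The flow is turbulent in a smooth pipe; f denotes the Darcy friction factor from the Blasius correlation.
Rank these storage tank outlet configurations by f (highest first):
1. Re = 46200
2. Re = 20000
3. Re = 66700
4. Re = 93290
Case 1: f = 0.02155
Case 2: f = 0.02657
Case 3: f = 0.01966
Case 4: f = 0.01808
Ranking (highest first): 2, 1, 3, 4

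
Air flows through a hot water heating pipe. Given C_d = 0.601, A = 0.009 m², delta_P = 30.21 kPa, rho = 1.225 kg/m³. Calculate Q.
Formula: Q = C_d A \sqrt{\frac{2 \Delta P}{\rho}}
Q = 0.601·0.009·√(2·(30.21·1000)/1.225)·1000 = 1201 L/s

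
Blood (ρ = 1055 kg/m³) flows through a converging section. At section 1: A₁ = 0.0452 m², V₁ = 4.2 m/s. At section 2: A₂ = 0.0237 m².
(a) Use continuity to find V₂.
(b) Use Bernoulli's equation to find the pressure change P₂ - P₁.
(a) Continuity: A₁V₁=A₂V₂ -> V₂=A₁V₁/A₂=0.0452*4.2/0.0237=8.01 m/s
(b) Bernoulli: P₂-P₁=0.5*rho*(V₁^2-V₂^2)/1000=0.5*1055*(4.2^2-8.01^2)/1000=-24.54 kPa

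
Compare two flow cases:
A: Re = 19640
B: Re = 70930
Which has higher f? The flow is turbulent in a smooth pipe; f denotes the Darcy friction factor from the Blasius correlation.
f(A) = 0.02669, f(B) = 0.01936. Answer: A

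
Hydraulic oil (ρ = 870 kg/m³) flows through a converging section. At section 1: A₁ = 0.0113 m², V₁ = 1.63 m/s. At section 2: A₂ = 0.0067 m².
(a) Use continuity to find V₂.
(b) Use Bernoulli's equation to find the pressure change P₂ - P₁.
(a) Continuity: A₁V₁=A₂V₂ -> V₂=A₁V₁/A₂=0.0113*1.63/0.0067=2.75 m/s
(b) Bernoulli: P₂-P₁=0.5*rho*(V₁^2-V₂^2)/1000=0.5*870*(1.63^2-2.75^2)/1000=-2.134 kPa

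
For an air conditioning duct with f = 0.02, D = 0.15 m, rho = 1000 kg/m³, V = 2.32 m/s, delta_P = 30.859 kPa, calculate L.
Formula: \Delta P = f \frac{L}{D} \frac{\rho V^2}{2}
Substituting knowns: 30.859 = 0.02·(L/0.15)·0.5·1000·2.32²/1000
Solving for L: L = (30.859·1000)·0.15/(0.02·0.5·1000·2.32²) = 86 m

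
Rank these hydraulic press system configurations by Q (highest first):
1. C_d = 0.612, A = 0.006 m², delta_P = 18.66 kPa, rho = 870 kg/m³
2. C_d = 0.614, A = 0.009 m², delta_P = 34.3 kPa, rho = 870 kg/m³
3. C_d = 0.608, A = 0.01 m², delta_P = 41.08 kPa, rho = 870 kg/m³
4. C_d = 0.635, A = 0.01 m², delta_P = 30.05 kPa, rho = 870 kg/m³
Case 1: Q = 24.05 L/s
Case 2: Q = 49.07 L/s
Case 3: Q = 59.08 L/s
Case 4: Q = 52.78 L/s
Ranking (highest first): 3, 4, 2, 1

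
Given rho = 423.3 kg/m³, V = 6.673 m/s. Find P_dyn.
Formula: P_{dyn} = \frac{1}{2} \rho V^2
P_dyn = 0.5·423.3·6.673²/1000 = 9.425 kPa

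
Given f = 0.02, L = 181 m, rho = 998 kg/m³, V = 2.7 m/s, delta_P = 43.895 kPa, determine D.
Formula: \Delta P = f \frac{L}{D} \frac{\rho V^2}{2}
Substituting knowns: 43.895 = 0.02·(181/D)·0.5·998·2.7²/1000
Solving for D: D = 0.02·181·0.5·998·2.7²/(43.895·1000) = 0.3 m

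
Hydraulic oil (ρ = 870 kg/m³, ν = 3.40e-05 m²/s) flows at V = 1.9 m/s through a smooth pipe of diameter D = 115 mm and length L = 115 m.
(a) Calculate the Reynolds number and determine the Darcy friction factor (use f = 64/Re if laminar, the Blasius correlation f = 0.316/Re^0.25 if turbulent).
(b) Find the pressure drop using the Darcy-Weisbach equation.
(a) Re = V·D/ν = 1.9·0.115/3.40e-05 = 6426.5 → turbulent (Re > 4000); f = 0.316/Re^0.25 = 0.316/6426.5^0.25 = 0.035293
(b) Darcy-Weisbach: ΔP = f·(L/D)·½ρV²/1000 = 0.035293·(115/0.115)·½·870·1.9²/1000 = 55.42 kPa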